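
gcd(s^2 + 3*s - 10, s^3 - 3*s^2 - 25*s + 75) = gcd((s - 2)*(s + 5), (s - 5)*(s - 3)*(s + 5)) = s + 5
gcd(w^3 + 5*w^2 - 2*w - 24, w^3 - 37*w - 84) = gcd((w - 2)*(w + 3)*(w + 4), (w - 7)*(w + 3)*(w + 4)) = w^2 + 7*w + 12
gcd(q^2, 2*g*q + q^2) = q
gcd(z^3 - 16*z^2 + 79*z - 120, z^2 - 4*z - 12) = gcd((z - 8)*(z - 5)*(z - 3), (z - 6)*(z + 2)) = 1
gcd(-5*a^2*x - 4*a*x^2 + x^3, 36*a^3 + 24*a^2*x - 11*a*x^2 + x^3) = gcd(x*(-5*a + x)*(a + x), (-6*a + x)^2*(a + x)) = a + x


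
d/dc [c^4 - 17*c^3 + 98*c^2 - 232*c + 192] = 4*c^3 - 51*c^2 + 196*c - 232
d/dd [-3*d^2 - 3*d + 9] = -6*d - 3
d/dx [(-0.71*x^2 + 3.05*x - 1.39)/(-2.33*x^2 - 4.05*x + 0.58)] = (9.982*x^2 - 7.301*x - 3.8605)/(5.4289*x^4 + 18.873*x^3 + 13.6997*x^2 - 4.698*x + 0.3364)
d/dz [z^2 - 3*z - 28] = 2*z - 3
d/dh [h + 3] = 1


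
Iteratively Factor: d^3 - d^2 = (d)*(d^2 - d) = d*(d - 1)*(d)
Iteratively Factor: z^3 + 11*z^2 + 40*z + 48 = (z + 4)*(z^2 + 7*z + 12) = (z + 4)^2*(z + 3)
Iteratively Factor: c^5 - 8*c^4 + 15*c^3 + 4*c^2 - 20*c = (c + 1)*(c^4 - 9*c^3 + 24*c^2 - 20*c) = (c - 5)*(c + 1)*(c^3 - 4*c^2 + 4*c) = (c - 5)*(c - 2)*(c + 1)*(c^2 - 2*c) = (c - 5)*(c - 2)^2*(c + 1)*(c)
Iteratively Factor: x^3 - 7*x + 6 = (x - 1)*(x^2 + x - 6) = (x - 2)*(x - 1)*(x + 3)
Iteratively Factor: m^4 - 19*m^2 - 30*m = (m + 2)*(m^3 - 2*m^2 - 15*m) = (m - 5)*(m + 2)*(m^2 + 3*m) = m*(m - 5)*(m + 2)*(m + 3)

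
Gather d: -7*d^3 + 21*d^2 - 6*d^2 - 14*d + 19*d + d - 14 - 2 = -7*d^3 + 15*d^2 + 6*d - 16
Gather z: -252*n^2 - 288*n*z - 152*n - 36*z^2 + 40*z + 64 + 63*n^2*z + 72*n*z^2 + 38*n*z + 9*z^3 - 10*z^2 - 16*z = -252*n^2 - 152*n + 9*z^3 + z^2*(72*n - 46) + z*(63*n^2 - 250*n + 24) + 64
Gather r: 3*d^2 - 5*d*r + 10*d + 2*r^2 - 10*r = 3*d^2 + 10*d + 2*r^2 + r*(-5*d - 10)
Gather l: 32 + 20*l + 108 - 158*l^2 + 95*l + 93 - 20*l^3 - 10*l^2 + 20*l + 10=-20*l^3 - 168*l^2 + 135*l + 243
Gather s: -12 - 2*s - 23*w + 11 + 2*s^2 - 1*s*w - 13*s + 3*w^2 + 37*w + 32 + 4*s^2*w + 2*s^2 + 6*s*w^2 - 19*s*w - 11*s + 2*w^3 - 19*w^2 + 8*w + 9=s^2*(4*w + 4) + s*(6*w^2 - 20*w - 26) + 2*w^3 - 16*w^2 + 22*w + 40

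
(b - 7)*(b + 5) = b^2 - 2*b - 35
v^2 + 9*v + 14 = (v + 2)*(v + 7)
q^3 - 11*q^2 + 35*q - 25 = (q - 5)^2*(q - 1)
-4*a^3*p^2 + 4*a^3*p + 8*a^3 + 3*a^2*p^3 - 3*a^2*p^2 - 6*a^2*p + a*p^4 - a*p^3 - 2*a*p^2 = (-a + p)*(4*a + p)*(p - 2)*(a*p + a)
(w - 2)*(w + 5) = w^2 + 3*w - 10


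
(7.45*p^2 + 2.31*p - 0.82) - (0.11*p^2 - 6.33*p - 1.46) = 7.34*p^2 + 8.64*p + 0.64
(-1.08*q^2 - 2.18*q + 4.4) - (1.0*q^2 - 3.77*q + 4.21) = -2.08*q^2 + 1.59*q + 0.19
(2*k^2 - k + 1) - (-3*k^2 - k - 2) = 5*k^2 + 3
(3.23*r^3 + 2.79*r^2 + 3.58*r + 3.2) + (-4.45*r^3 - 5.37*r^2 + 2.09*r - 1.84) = -1.22*r^3 - 2.58*r^2 + 5.67*r + 1.36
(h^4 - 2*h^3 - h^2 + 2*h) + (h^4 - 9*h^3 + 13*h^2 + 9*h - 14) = 2*h^4 - 11*h^3 + 12*h^2 + 11*h - 14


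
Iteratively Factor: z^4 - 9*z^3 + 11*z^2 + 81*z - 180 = (z - 4)*(z^3 - 5*z^2 - 9*z + 45) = (z - 5)*(z - 4)*(z^2 - 9) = (z - 5)*(z - 4)*(z + 3)*(z - 3)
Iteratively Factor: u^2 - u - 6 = (u + 2)*(u - 3)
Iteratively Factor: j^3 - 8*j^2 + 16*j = (j)*(j^2 - 8*j + 16) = j*(j - 4)*(j - 4)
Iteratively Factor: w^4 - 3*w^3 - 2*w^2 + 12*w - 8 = (w - 2)*(w^3 - w^2 - 4*w + 4) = (w - 2)^2*(w^2 + w - 2) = (w - 2)^2*(w + 2)*(w - 1)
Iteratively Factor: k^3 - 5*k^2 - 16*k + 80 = (k - 5)*(k^2 - 16) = (k - 5)*(k - 4)*(k + 4)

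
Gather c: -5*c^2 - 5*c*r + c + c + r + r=-5*c^2 + c*(2 - 5*r) + 2*r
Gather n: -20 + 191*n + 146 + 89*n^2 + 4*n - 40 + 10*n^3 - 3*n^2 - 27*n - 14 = 10*n^3 + 86*n^2 + 168*n + 72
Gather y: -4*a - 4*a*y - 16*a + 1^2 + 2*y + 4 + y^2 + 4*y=-20*a + y^2 + y*(6 - 4*a) + 5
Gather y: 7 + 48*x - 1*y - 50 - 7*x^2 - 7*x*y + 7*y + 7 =-7*x^2 + 48*x + y*(6 - 7*x) - 36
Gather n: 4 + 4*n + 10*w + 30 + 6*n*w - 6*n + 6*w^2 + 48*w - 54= n*(6*w - 2) + 6*w^2 + 58*w - 20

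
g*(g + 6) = g^2 + 6*g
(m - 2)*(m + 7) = m^2 + 5*m - 14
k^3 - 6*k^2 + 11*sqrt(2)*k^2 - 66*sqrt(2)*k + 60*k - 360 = (k - 6)*(k + 5*sqrt(2))*(k + 6*sqrt(2))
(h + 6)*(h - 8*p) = h^2 - 8*h*p + 6*h - 48*p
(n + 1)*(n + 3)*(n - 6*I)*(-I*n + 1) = -I*n^4 - 5*n^3 - 4*I*n^3 - 20*n^2 - 9*I*n^2 - 15*n - 24*I*n - 18*I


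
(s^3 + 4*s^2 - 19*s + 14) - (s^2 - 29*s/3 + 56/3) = s^3 + 3*s^2 - 28*s/3 - 14/3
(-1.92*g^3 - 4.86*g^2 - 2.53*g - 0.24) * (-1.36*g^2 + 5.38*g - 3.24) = 2.6112*g^5 - 3.72*g^4 - 16.4852*g^3 + 2.4614*g^2 + 6.906*g + 0.7776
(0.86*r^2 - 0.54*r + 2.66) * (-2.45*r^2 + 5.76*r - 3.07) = -2.107*r^4 + 6.2766*r^3 - 12.2676*r^2 + 16.9794*r - 8.1662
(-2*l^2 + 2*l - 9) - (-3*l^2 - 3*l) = l^2 + 5*l - 9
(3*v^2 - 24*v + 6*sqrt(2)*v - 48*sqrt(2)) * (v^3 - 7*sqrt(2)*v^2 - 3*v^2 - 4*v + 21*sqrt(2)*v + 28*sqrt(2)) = 3*v^5 - 33*v^4 - 15*sqrt(2)*v^4 - 24*v^3 + 165*sqrt(2)*v^3 - 300*sqrt(2)*v^2 + 1020*v^2 - 1680*v - 480*sqrt(2)*v - 2688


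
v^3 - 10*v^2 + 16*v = v*(v - 8)*(v - 2)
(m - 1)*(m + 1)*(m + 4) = m^3 + 4*m^2 - m - 4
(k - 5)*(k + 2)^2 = k^3 - k^2 - 16*k - 20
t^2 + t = t*(t + 1)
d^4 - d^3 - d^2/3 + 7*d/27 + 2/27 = (d - 1)*(d - 2/3)*(d + 1/3)^2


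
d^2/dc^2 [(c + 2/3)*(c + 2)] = 2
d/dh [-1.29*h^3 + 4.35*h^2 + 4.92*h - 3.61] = -3.87*h^2 + 8.7*h + 4.92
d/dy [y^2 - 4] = 2*y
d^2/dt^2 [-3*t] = 0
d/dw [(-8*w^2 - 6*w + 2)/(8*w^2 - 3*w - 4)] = 2*(36*w^2 + 16*w + 15)/(64*w^4 - 48*w^3 - 55*w^2 + 24*w + 16)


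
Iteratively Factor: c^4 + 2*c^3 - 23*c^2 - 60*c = (c + 3)*(c^3 - c^2 - 20*c) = c*(c + 3)*(c^2 - c - 20) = c*(c - 5)*(c + 3)*(c + 4)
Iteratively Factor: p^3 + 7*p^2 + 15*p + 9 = (p + 3)*(p^2 + 4*p + 3) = (p + 3)^2*(p + 1)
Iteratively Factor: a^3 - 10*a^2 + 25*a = (a - 5)*(a^2 - 5*a) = a*(a - 5)*(a - 5)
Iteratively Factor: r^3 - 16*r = (r + 4)*(r^2 - 4*r) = r*(r + 4)*(r - 4)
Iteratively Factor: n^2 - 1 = (n - 1)*(n + 1)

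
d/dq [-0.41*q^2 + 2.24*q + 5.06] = 2.24 - 0.82*q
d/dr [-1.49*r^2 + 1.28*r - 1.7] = 1.28 - 2.98*r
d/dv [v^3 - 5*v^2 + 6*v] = 3*v^2 - 10*v + 6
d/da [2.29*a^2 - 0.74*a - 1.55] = 4.58*a - 0.74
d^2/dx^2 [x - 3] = 0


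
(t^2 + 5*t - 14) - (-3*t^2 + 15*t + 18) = 4*t^2 - 10*t - 32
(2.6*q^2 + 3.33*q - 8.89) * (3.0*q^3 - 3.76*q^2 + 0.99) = 7.8*q^5 + 0.214*q^4 - 39.1908*q^3 + 36.0004*q^2 + 3.2967*q - 8.8011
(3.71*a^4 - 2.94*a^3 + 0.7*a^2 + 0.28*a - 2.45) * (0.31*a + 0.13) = 1.1501*a^5 - 0.4291*a^4 - 0.1652*a^3 + 0.1778*a^2 - 0.7231*a - 0.3185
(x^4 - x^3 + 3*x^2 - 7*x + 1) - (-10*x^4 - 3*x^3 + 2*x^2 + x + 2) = 11*x^4 + 2*x^3 + x^2 - 8*x - 1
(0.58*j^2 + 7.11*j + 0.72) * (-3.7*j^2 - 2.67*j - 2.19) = -2.146*j^4 - 27.8556*j^3 - 22.9179*j^2 - 17.4933*j - 1.5768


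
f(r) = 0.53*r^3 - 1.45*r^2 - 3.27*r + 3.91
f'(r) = 1.59*r^2 - 2.9*r - 3.27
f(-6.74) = -202.20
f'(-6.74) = 88.51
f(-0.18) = 4.45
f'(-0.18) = -2.70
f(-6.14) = -153.36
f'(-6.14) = 74.48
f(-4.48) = -58.20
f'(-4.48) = 41.63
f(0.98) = -0.19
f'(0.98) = -4.58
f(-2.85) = -10.82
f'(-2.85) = 17.91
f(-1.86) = 1.57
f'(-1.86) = 7.62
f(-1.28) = 4.61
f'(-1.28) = 3.05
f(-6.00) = -143.15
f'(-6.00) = 71.37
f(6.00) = 46.57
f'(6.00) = 36.57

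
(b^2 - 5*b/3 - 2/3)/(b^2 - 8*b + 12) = (b + 1/3)/(b - 6)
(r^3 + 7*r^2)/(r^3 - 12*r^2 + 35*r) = r*(r + 7)/(r^2 - 12*r + 35)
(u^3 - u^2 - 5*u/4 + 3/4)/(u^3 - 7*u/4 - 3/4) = (2*u - 1)/(2*u + 1)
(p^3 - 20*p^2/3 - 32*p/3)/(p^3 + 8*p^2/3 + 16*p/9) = 3*(p - 8)/(3*p + 4)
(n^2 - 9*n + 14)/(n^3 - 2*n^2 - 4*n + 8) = (n - 7)/(n^2 - 4)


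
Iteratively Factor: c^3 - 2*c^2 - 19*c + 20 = (c - 1)*(c^2 - c - 20) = (c - 5)*(c - 1)*(c + 4)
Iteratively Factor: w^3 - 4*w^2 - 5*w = (w - 5)*(w^2 + w) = w*(w - 5)*(w + 1)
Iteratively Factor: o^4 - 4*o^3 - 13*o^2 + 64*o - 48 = (o - 3)*(o^3 - o^2 - 16*o + 16) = (o - 3)*(o + 4)*(o^2 - 5*o + 4) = (o - 3)*(o - 1)*(o + 4)*(o - 4)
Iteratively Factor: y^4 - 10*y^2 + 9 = (y - 1)*(y^3 + y^2 - 9*y - 9) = (y - 1)*(y + 3)*(y^2 - 2*y - 3) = (y - 3)*(y - 1)*(y + 3)*(y + 1)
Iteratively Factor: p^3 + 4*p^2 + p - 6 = (p + 2)*(p^2 + 2*p - 3) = (p - 1)*(p + 2)*(p + 3)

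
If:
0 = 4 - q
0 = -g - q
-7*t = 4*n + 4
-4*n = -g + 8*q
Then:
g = -4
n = -9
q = 4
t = 32/7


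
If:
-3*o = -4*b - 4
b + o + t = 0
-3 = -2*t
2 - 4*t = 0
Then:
No Solution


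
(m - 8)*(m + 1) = m^2 - 7*m - 8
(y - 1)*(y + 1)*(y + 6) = y^3 + 6*y^2 - y - 6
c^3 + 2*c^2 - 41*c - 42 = (c - 6)*(c + 1)*(c + 7)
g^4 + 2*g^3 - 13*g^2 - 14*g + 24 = (g - 3)*(g - 1)*(g + 2)*(g + 4)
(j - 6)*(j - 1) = j^2 - 7*j + 6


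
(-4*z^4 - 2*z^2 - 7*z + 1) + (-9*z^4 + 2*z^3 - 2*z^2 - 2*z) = -13*z^4 + 2*z^3 - 4*z^2 - 9*z + 1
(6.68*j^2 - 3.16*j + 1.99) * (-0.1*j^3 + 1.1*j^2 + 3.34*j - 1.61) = -0.668*j^5 + 7.664*j^4 + 18.6362*j^3 - 19.1202*j^2 + 11.7342*j - 3.2039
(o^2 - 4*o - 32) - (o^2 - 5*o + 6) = o - 38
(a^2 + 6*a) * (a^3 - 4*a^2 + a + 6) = a^5 + 2*a^4 - 23*a^3 + 12*a^2 + 36*a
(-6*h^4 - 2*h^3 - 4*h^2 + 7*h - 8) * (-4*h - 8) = 24*h^5 + 56*h^4 + 32*h^3 + 4*h^2 - 24*h + 64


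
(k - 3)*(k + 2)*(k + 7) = k^3 + 6*k^2 - 13*k - 42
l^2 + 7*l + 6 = (l + 1)*(l + 6)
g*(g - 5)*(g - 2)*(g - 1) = g^4 - 8*g^3 + 17*g^2 - 10*g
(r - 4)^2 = r^2 - 8*r + 16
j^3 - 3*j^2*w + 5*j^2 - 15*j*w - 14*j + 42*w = (j - 2)*(j + 7)*(j - 3*w)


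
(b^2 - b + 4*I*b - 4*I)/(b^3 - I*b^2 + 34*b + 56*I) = (b - 1)/(b^2 - 5*I*b + 14)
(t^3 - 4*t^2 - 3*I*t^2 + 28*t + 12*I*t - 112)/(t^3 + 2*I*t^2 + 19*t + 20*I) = (t^3 + t^2*(-4 - 3*I) + t*(28 + 12*I) - 112)/(t^3 + 2*I*t^2 + 19*t + 20*I)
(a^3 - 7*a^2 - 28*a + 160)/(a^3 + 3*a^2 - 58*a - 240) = (a - 4)/(a + 6)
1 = 1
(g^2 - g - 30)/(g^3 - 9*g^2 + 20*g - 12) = (g + 5)/(g^2 - 3*g + 2)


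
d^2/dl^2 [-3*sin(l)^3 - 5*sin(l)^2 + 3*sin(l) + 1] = 27*sin(l)^3 + 20*sin(l)^2 - 21*sin(l) - 10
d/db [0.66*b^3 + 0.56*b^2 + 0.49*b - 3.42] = 1.98*b^2 + 1.12*b + 0.49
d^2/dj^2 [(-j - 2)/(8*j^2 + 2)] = 4*(-16*j^2*(j + 2) + (3*j + 2)*(4*j^2 + 1))/(4*j^2 + 1)^3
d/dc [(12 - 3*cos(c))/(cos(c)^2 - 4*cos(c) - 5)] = 3*(sin(c)^2 + 8*cos(c) - 22)*sin(c)/(sin(c)^2 + 4*cos(c) + 4)^2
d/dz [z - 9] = 1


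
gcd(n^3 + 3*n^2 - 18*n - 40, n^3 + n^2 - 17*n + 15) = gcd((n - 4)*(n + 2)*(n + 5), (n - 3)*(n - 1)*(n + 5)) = n + 5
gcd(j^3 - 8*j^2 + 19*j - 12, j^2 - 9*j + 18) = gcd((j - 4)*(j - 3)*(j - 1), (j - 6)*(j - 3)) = j - 3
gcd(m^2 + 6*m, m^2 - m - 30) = 1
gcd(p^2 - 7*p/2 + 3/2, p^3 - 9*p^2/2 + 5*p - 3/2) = p^2 - 7*p/2 + 3/2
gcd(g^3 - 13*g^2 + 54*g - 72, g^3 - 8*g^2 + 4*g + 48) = g^2 - 10*g + 24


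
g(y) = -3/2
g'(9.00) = 0.00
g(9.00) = -1.50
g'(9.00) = 0.00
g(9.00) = -1.50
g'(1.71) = 0.00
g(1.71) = -1.50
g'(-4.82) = 0.00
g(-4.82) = -1.50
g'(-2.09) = 0.00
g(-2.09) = -1.50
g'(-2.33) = 0.00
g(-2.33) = -1.50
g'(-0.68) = 0.00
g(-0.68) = -1.50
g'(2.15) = 0.00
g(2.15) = -1.50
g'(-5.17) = 0.00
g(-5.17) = -1.50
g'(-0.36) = 0.00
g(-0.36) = -1.50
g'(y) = 0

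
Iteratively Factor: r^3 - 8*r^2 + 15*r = (r)*(r^2 - 8*r + 15) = r*(r - 5)*(r - 3)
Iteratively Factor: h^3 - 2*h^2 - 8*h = (h - 4)*(h^2 + 2*h) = (h - 4)*(h + 2)*(h)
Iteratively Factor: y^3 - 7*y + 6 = (y + 3)*(y^2 - 3*y + 2) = (y - 1)*(y + 3)*(y - 2)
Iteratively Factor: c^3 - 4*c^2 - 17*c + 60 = (c - 5)*(c^2 + c - 12) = (c - 5)*(c + 4)*(c - 3)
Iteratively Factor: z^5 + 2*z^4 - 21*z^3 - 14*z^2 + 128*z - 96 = (z + 4)*(z^4 - 2*z^3 - 13*z^2 + 38*z - 24) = (z - 3)*(z + 4)*(z^3 + z^2 - 10*z + 8) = (z - 3)*(z - 1)*(z + 4)*(z^2 + 2*z - 8) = (z - 3)*(z - 2)*(z - 1)*(z + 4)*(z + 4)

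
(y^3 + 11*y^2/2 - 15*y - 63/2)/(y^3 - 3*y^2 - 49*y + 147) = (y + 3/2)/(y - 7)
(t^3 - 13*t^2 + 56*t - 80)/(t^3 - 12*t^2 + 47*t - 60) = (t - 4)/(t - 3)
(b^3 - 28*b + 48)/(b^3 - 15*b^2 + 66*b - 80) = (b^2 + 2*b - 24)/(b^2 - 13*b + 40)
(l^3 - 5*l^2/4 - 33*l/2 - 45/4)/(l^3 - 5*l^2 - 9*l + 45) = (l + 3/4)/(l - 3)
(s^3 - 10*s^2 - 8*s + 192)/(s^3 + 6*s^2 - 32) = (s^2 - 14*s + 48)/(s^2 + 2*s - 8)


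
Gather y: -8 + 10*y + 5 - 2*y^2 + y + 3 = -2*y^2 + 11*y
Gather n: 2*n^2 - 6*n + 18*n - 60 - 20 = 2*n^2 + 12*n - 80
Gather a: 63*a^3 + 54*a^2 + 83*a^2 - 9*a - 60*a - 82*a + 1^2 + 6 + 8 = 63*a^3 + 137*a^2 - 151*a + 15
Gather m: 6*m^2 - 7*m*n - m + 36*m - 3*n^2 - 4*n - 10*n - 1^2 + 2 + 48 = 6*m^2 + m*(35 - 7*n) - 3*n^2 - 14*n + 49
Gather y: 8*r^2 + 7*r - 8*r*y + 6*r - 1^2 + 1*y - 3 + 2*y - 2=8*r^2 + 13*r + y*(3 - 8*r) - 6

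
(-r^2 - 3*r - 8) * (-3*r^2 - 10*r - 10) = 3*r^4 + 19*r^3 + 64*r^2 + 110*r + 80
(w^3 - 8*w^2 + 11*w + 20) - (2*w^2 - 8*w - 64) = w^3 - 10*w^2 + 19*w + 84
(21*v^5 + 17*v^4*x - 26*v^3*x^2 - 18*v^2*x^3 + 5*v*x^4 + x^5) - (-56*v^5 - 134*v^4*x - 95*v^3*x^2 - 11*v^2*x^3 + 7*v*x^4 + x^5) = 77*v^5 + 151*v^4*x + 69*v^3*x^2 - 7*v^2*x^3 - 2*v*x^4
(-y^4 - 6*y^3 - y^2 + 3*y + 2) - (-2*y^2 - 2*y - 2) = -y^4 - 6*y^3 + y^2 + 5*y + 4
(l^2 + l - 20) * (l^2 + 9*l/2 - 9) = l^4 + 11*l^3/2 - 49*l^2/2 - 99*l + 180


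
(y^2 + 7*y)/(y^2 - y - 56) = y/(y - 8)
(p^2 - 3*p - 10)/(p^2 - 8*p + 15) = (p + 2)/(p - 3)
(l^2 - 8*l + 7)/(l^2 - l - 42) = (l - 1)/(l + 6)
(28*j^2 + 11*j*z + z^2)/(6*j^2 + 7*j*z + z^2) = (28*j^2 + 11*j*z + z^2)/(6*j^2 + 7*j*z + z^2)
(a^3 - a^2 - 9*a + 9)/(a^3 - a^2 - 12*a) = (a^2 - 4*a + 3)/(a*(a - 4))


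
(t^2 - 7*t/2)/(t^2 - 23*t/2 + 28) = t/(t - 8)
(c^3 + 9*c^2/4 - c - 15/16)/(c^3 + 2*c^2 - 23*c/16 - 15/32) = 2*(2*c + 1)/(4*c + 1)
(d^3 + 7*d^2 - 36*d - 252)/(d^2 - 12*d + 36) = (d^2 + 13*d + 42)/(d - 6)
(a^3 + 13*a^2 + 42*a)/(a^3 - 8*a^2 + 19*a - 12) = a*(a^2 + 13*a + 42)/(a^3 - 8*a^2 + 19*a - 12)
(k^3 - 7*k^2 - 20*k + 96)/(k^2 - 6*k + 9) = (k^2 - 4*k - 32)/(k - 3)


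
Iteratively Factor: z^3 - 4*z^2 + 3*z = (z - 1)*(z^2 - 3*z) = z*(z - 1)*(z - 3)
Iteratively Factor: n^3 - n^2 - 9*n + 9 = (n + 3)*(n^2 - 4*n + 3) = (n - 3)*(n + 3)*(n - 1)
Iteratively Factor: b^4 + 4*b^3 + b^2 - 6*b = (b + 2)*(b^3 + 2*b^2 - 3*b) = (b + 2)*(b + 3)*(b^2 - b) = b*(b + 2)*(b + 3)*(b - 1)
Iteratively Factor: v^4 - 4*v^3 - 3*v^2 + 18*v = (v - 3)*(v^3 - v^2 - 6*v) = (v - 3)^2*(v^2 + 2*v) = v*(v - 3)^2*(v + 2)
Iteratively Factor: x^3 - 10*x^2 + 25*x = (x)*(x^2 - 10*x + 25) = x*(x - 5)*(x - 5)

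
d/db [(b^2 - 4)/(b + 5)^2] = 10*b/(b + 5)^3 + 8/(b + 5)^3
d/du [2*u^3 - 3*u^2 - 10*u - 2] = 6*u^2 - 6*u - 10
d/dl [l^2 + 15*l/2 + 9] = 2*l + 15/2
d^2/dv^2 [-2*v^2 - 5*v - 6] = -4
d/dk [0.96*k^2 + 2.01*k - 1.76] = 1.92*k + 2.01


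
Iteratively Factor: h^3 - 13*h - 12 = (h + 1)*(h^2 - h - 12) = (h + 1)*(h + 3)*(h - 4)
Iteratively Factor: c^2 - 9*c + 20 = (c - 5)*(c - 4)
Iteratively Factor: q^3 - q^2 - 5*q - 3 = (q + 1)*(q^2 - 2*q - 3) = (q - 3)*(q + 1)*(q + 1)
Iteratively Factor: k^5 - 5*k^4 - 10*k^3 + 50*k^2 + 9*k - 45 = (k + 1)*(k^4 - 6*k^3 - 4*k^2 + 54*k - 45) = (k + 1)*(k + 3)*(k^3 - 9*k^2 + 23*k - 15) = (k - 5)*(k + 1)*(k + 3)*(k^2 - 4*k + 3) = (k - 5)*(k - 1)*(k + 1)*(k + 3)*(k - 3)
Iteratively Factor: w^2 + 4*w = (w)*(w + 4)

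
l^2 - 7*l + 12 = (l - 4)*(l - 3)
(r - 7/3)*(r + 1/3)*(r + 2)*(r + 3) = r^4 + 3*r^3 - 43*r^2/9 - 143*r/9 - 14/3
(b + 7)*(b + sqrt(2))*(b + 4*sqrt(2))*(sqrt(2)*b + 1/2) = sqrt(2)*b^4 + 7*sqrt(2)*b^3 + 21*b^3/2 + 21*sqrt(2)*b^2/2 + 147*b^2/2 + 4*b + 147*sqrt(2)*b/2 + 28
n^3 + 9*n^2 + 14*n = n*(n + 2)*(n + 7)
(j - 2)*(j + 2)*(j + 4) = j^3 + 4*j^2 - 4*j - 16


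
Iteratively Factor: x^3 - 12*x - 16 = (x - 4)*(x^2 + 4*x + 4) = (x - 4)*(x + 2)*(x + 2)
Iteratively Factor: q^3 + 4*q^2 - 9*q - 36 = (q + 3)*(q^2 + q - 12) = (q + 3)*(q + 4)*(q - 3)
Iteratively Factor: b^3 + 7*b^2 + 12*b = (b + 3)*(b^2 + 4*b) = (b + 3)*(b + 4)*(b)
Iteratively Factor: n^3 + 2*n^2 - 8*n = (n + 4)*(n^2 - 2*n) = n*(n + 4)*(n - 2)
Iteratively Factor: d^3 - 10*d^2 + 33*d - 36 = (d - 3)*(d^2 - 7*d + 12) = (d - 3)^2*(d - 4)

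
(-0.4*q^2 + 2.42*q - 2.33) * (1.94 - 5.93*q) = 2.372*q^3 - 15.1266*q^2 + 18.5117*q - 4.5202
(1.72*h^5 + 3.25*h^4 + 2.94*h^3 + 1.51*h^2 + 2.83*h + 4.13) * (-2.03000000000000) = -3.4916*h^5 - 6.5975*h^4 - 5.9682*h^3 - 3.0653*h^2 - 5.7449*h - 8.3839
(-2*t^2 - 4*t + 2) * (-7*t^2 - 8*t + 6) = 14*t^4 + 44*t^3 + 6*t^2 - 40*t + 12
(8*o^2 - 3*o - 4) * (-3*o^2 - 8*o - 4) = -24*o^4 - 55*o^3 + 4*o^2 + 44*o + 16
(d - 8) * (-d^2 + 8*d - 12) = -d^3 + 16*d^2 - 76*d + 96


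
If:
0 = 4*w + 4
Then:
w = -1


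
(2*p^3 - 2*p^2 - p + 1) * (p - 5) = 2*p^4 - 12*p^3 + 9*p^2 + 6*p - 5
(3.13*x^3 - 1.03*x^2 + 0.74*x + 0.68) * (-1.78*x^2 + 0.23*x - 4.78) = -5.5714*x^5 + 2.5533*x^4 - 16.5155*x^3 + 3.8832*x^2 - 3.3808*x - 3.2504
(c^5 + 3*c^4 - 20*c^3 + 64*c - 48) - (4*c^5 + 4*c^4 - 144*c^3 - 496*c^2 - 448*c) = -3*c^5 - c^4 + 124*c^3 + 496*c^2 + 512*c - 48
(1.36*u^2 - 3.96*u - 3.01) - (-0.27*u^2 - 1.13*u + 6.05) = 1.63*u^2 - 2.83*u - 9.06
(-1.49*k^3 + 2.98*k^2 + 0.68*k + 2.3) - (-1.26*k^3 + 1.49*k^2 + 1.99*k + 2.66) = -0.23*k^3 + 1.49*k^2 - 1.31*k - 0.36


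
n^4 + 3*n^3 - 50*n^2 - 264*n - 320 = (n - 8)*(n + 2)*(n + 4)*(n + 5)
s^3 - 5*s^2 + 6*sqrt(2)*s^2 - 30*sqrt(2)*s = s*(s - 5)*(s + 6*sqrt(2))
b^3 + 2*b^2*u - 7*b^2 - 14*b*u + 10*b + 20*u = (b - 5)*(b - 2)*(b + 2*u)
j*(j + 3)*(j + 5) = j^3 + 8*j^2 + 15*j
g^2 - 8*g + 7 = (g - 7)*(g - 1)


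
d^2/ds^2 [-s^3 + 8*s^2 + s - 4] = 16 - 6*s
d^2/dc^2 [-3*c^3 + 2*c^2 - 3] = 4 - 18*c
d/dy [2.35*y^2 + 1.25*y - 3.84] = 4.7*y + 1.25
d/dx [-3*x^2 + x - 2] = 1 - 6*x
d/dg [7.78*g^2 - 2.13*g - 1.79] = 15.56*g - 2.13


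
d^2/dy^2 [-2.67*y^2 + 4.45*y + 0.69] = -5.34000000000000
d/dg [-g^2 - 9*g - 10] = -2*g - 9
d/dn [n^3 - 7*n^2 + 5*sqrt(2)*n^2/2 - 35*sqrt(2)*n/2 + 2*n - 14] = 3*n^2 - 14*n + 5*sqrt(2)*n - 35*sqrt(2)/2 + 2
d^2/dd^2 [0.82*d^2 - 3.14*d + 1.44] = 1.64000000000000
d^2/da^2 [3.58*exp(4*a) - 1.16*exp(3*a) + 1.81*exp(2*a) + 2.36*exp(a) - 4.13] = (57.28*exp(3*a) - 10.44*exp(2*a) + 7.24*exp(a) + 2.36)*exp(a)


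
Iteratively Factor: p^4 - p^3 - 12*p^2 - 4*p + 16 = (p + 2)*(p^3 - 3*p^2 - 6*p + 8) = (p + 2)^2*(p^2 - 5*p + 4) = (p - 1)*(p + 2)^2*(p - 4)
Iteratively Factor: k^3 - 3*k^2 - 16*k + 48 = (k - 4)*(k^2 + k - 12) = (k - 4)*(k - 3)*(k + 4)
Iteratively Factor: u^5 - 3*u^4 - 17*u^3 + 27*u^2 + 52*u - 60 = (u - 1)*(u^4 - 2*u^3 - 19*u^2 + 8*u + 60) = (u - 1)*(u + 3)*(u^3 - 5*u^2 - 4*u + 20) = (u - 2)*(u - 1)*(u + 3)*(u^2 - 3*u - 10) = (u - 5)*(u - 2)*(u - 1)*(u + 3)*(u + 2)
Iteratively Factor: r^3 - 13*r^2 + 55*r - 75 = (r - 5)*(r^2 - 8*r + 15) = (r - 5)*(r - 3)*(r - 5)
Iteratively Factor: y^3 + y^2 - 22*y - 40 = (y + 2)*(y^2 - y - 20) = (y + 2)*(y + 4)*(y - 5)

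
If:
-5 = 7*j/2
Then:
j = -10/7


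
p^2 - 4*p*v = p*(p - 4*v)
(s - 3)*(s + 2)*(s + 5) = s^3 + 4*s^2 - 11*s - 30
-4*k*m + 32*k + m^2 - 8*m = (-4*k + m)*(m - 8)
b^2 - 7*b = b*(b - 7)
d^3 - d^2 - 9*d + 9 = (d - 3)*(d - 1)*(d + 3)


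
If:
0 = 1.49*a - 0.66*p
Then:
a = 0.442953020134228*p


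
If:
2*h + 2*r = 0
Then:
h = -r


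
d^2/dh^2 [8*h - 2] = 0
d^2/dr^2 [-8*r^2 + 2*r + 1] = -16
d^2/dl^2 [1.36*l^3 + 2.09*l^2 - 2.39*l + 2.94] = 8.16*l + 4.18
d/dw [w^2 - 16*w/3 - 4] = 2*w - 16/3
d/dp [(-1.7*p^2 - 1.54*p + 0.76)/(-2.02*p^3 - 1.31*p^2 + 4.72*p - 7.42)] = (-3.434*p^4 - 6.2216*p^3 - 5.4358*p^2 + 27.2192*p + 7.8396)/(4.0804*p^6 + 5.2924*p^5 - 17.3527*p^4 + 17.6104*p^3 + 41.7188*p^2 - 70.0448*p + 55.0564)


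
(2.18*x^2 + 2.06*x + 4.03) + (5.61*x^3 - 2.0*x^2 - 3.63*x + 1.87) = 5.61*x^3 + 0.18*x^2 - 1.57*x + 5.9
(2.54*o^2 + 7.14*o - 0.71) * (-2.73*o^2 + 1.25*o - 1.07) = -6.9342*o^4 - 16.3172*o^3 + 8.1455*o^2 - 8.5273*o + 0.7597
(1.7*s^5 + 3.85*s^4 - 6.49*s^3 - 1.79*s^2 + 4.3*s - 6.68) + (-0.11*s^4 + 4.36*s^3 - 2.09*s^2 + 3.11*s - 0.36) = 1.7*s^5 + 3.74*s^4 - 2.13*s^3 - 3.88*s^2 + 7.41*s - 7.04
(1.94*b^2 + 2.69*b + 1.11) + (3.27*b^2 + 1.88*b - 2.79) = 5.21*b^2 + 4.57*b - 1.68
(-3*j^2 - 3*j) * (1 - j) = 3*j^3 - 3*j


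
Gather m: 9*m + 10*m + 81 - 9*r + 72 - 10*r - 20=19*m - 19*r + 133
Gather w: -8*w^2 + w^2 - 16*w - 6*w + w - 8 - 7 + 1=-7*w^2 - 21*w - 14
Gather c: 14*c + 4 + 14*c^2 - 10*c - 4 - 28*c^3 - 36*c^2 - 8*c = -28*c^3 - 22*c^2 - 4*c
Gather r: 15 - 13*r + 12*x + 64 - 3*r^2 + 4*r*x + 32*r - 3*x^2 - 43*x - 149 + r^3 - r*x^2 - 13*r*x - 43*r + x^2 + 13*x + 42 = r^3 - 3*r^2 + r*(-x^2 - 9*x - 24) - 2*x^2 - 18*x - 28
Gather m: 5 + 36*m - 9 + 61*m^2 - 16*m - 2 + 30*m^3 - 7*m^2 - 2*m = 30*m^3 + 54*m^2 + 18*m - 6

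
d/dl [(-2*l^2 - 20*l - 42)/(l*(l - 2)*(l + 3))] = 2*(l^2 + 14*l - 14)/(l^2*(l^2 - 4*l + 4))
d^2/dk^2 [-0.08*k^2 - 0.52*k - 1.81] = -0.160000000000000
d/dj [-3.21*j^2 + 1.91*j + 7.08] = 1.91 - 6.42*j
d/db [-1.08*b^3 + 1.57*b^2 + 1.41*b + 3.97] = -3.24*b^2 + 3.14*b + 1.41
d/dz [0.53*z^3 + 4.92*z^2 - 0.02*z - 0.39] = 1.59*z^2 + 9.84*z - 0.02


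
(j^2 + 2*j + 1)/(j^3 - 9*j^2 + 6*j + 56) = (j^2 + 2*j + 1)/(j^3 - 9*j^2 + 6*j + 56)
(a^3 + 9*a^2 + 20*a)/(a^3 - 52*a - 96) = a*(a^2 + 9*a + 20)/(a^3 - 52*a - 96)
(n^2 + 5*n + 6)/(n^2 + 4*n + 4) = (n + 3)/(n + 2)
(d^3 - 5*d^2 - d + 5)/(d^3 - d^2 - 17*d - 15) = (d - 1)/(d + 3)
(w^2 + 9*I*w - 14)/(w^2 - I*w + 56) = (w + 2*I)/(w - 8*I)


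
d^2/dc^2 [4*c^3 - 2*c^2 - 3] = 24*c - 4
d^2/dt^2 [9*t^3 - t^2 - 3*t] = 54*t - 2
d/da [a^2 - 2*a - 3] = 2*a - 2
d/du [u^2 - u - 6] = 2*u - 1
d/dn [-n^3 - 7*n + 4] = -3*n^2 - 7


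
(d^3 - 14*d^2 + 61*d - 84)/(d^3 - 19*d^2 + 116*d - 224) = (d - 3)/(d - 8)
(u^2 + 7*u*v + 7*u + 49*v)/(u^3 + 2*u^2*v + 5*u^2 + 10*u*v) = (u^2 + 7*u*v + 7*u + 49*v)/(u*(u^2 + 2*u*v + 5*u + 10*v))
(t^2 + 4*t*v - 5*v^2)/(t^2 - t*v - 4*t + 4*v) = (t + 5*v)/(t - 4)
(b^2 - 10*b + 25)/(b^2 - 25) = (b - 5)/(b + 5)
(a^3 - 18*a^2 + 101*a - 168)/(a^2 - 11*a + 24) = a - 7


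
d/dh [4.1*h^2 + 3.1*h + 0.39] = 8.2*h + 3.1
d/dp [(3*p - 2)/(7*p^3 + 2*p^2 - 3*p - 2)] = 2*(-21*p^3 + 18*p^2 + 4*p - 6)/(49*p^6 + 28*p^5 - 38*p^4 - 40*p^3 + p^2 + 12*p + 4)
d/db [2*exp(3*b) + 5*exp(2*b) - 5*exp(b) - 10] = (6*exp(2*b) + 10*exp(b) - 5)*exp(b)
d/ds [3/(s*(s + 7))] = 3*(-2*s - 7)/(s^2*(s^2 + 14*s + 49))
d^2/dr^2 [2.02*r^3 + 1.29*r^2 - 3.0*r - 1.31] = 12.12*r + 2.58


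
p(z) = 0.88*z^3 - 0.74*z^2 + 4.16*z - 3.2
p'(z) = 2.64*z^2 - 1.48*z + 4.16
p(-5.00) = -152.50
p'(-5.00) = 77.56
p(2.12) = 10.68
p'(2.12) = 12.89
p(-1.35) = -12.33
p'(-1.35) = 10.97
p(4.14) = 63.78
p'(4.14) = 43.28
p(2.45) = 15.49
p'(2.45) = 16.38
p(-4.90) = -144.88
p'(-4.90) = 74.80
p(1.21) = 2.31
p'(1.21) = 6.23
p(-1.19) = -10.68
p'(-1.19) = 9.66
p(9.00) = 615.82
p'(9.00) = 204.68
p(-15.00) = -3202.10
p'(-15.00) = 620.36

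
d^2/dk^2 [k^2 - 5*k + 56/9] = 2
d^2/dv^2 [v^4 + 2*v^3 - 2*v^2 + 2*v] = 12*v^2 + 12*v - 4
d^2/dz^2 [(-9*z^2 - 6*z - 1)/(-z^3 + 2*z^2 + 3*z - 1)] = 2*(9*z^6 + 18*z^5 + 51*z^4 - 91*z^3 + 21*z^2 + 51*z + 38)/(z^9 - 6*z^8 + 3*z^7 + 31*z^6 - 21*z^5 - 60*z^4 + 12*z^3 + 21*z^2 - 9*z + 1)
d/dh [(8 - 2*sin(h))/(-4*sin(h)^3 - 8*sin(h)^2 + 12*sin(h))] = (-sin(h)^3 + 5*sin(h)^2 + 8*sin(h) - 6)*cos(h)/((sin(h) - 1)^2*(sin(h) + 3)^2*sin(h)^2)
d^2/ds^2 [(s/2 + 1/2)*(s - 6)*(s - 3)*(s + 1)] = 6*s^2 - 21*s + 1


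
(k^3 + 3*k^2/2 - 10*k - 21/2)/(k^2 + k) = k + 1/2 - 21/(2*k)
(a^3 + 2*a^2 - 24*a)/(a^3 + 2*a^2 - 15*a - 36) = a*(a + 6)/(a^2 + 6*a + 9)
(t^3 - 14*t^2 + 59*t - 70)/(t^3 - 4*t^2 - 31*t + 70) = (t - 5)/(t + 5)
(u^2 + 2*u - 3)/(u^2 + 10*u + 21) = (u - 1)/(u + 7)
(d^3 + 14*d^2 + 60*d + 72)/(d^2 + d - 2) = (d^2 + 12*d + 36)/(d - 1)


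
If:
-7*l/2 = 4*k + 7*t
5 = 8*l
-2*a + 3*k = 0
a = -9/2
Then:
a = -9/2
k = -3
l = 5/8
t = 157/112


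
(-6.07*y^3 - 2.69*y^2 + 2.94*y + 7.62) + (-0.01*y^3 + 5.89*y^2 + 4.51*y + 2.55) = -6.08*y^3 + 3.2*y^2 + 7.45*y + 10.17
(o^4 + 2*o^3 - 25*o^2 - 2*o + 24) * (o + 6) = o^5 + 8*o^4 - 13*o^3 - 152*o^2 + 12*o + 144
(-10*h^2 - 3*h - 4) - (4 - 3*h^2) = -7*h^2 - 3*h - 8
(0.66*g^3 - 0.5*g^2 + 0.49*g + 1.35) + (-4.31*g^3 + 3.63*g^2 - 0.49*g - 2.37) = -3.65*g^3 + 3.13*g^2 - 1.02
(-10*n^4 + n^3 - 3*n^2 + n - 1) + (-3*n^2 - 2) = -10*n^4 + n^3 - 6*n^2 + n - 3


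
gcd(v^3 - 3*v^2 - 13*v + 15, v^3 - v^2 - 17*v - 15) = v^2 - 2*v - 15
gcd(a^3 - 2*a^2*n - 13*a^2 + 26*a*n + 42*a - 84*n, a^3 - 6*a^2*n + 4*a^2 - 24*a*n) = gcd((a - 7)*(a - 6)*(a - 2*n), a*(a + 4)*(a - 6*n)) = 1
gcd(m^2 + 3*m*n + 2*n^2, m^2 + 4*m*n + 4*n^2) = m + 2*n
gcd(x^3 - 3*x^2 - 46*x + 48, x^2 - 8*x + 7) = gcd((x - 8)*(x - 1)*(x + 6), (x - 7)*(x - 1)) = x - 1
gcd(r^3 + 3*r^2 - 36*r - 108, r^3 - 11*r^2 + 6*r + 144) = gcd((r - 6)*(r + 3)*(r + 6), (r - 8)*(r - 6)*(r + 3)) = r^2 - 3*r - 18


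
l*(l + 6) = l^2 + 6*l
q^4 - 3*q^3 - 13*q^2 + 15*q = q*(q - 5)*(q - 1)*(q + 3)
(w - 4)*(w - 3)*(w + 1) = w^3 - 6*w^2 + 5*w + 12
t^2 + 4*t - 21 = (t - 3)*(t + 7)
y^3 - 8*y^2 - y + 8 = (y - 8)*(y - 1)*(y + 1)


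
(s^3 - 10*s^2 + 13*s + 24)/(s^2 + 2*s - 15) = (s^2 - 7*s - 8)/(s + 5)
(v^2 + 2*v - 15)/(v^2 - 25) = (v - 3)/(v - 5)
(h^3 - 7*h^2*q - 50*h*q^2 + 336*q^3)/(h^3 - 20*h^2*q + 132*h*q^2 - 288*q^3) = (-h - 7*q)/(-h + 6*q)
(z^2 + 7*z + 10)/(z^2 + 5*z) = (z + 2)/z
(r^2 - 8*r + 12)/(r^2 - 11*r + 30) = (r - 2)/(r - 5)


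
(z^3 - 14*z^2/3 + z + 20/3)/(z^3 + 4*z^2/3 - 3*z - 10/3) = (z - 4)/(z + 2)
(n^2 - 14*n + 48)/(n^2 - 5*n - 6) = (n - 8)/(n + 1)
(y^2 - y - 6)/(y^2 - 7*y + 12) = (y + 2)/(y - 4)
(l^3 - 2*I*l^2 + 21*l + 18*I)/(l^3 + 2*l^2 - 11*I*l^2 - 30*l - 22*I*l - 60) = (l^2 + 4*I*l - 3)/(l^2 + l*(2 - 5*I) - 10*I)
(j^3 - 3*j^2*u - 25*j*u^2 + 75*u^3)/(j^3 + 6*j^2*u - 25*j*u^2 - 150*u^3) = (j - 3*u)/(j + 6*u)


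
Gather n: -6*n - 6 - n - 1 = -7*n - 7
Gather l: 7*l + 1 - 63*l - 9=-56*l - 8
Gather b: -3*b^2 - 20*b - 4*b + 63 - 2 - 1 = -3*b^2 - 24*b + 60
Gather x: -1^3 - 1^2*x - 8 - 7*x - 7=-8*x - 16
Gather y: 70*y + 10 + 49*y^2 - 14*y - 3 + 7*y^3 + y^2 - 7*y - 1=7*y^3 + 50*y^2 + 49*y + 6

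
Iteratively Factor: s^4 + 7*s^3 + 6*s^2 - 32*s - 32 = (s - 2)*(s^3 + 9*s^2 + 24*s + 16) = (s - 2)*(s + 4)*(s^2 + 5*s + 4) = (s - 2)*(s + 4)^2*(s + 1)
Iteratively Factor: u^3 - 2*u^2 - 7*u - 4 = (u + 1)*(u^2 - 3*u - 4) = (u + 1)^2*(u - 4)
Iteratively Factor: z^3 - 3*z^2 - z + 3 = (z - 1)*(z^2 - 2*z - 3) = (z - 3)*(z - 1)*(z + 1)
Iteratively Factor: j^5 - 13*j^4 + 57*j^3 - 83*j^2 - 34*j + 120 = (j - 3)*(j^4 - 10*j^3 + 27*j^2 - 2*j - 40) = (j - 3)*(j - 2)*(j^3 - 8*j^2 + 11*j + 20) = (j - 5)*(j - 3)*(j - 2)*(j^2 - 3*j - 4) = (j - 5)*(j - 3)*(j - 2)*(j + 1)*(j - 4)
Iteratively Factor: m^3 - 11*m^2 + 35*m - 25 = (m - 1)*(m^2 - 10*m + 25) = (m - 5)*(m - 1)*(m - 5)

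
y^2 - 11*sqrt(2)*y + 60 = (y - 6*sqrt(2))*(y - 5*sqrt(2))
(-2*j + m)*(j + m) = -2*j^2 - j*m + m^2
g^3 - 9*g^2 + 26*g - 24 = (g - 4)*(g - 3)*(g - 2)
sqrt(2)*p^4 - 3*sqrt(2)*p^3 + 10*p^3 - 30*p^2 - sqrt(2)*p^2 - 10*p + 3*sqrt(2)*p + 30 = (p - 3)*(p - 1)*(p + 5*sqrt(2))*(sqrt(2)*p + sqrt(2))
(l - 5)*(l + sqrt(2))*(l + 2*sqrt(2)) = l^3 - 5*l^2 + 3*sqrt(2)*l^2 - 15*sqrt(2)*l + 4*l - 20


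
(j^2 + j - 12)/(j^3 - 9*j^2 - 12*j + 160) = (j - 3)/(j^2 - 13*j + 40)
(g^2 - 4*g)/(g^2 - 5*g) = (g - 4)/(g - 5)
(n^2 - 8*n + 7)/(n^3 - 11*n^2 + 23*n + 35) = (n - 1)/(n^2 - 4*n - 5)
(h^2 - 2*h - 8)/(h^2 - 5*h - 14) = (h - 4)/(h - 7)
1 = 1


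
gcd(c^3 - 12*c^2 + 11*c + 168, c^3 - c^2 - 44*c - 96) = c^2 - 5*c - 24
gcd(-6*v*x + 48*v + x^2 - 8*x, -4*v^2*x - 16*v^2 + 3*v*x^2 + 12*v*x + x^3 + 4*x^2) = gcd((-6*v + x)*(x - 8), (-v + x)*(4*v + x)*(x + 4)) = 1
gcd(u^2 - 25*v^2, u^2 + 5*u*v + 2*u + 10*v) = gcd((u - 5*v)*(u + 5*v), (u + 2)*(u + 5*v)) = u + 5*v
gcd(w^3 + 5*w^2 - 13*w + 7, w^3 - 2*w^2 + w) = w^2 - 2*w + 1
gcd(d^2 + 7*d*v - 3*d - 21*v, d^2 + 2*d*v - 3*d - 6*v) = d - 3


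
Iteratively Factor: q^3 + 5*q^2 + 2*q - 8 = (q + 4)*(q^2 + q - 2) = (q - 1)*(q + 4)*(q + 2)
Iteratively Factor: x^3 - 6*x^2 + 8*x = (x - 4)*(x^2 - 2*x) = (x - 4)*(x - 2)*(x)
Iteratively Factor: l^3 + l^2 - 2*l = (l + 2)*(l^2 - l) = l*(l + 2)*(l - 1)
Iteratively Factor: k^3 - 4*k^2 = (k)*(k^2 - 4*k) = k^2*(k - 4)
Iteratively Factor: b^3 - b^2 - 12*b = (b - 4)*(b^2 + 3*b) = (b - 4)*(b + 3)*(b)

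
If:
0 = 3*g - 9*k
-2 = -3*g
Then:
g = 2/3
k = 2/9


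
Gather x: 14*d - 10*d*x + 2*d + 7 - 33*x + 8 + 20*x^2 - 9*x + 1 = 16*d + 20*x^2 + x*(-10*d - 42) + 16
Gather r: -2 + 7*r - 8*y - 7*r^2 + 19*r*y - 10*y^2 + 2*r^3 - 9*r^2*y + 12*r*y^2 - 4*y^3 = 2*r^3 + r^2*(-9*y - 7) + r*(12*y^2 + 19*y + 7) - 4*y^3 - 10*y^2 - 8*y - 2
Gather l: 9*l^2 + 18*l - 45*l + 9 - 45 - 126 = 9*l^2 - 27*l - 162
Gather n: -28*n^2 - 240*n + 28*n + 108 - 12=-28*n^2 - 212*n + 96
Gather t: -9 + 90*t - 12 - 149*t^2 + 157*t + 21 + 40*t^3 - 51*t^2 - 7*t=40*t^3 - 200*t^2 + 240*t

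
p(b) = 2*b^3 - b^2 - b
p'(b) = 6*b^2 - 2*b - 1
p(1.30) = 1.40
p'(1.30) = 6.54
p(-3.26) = -76.66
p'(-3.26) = 69.29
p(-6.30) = -533.48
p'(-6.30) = 249.74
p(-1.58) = -8.81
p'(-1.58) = 17.14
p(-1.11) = -2.86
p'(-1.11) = 8.61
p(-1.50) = -7.50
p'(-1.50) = 15.50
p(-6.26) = -523.56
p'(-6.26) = 246.65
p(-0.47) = 0.04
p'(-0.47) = 1.27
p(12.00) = 3300.00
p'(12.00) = 839.00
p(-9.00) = -1530.00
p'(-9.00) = 503.00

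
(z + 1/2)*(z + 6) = z^2 + 13*z/2 + 3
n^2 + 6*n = n*(n + 6)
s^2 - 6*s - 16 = (s - 8)*(s + 2)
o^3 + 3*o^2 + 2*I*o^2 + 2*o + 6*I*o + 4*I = (o + 1)*(o + 2)*(o + 2*I)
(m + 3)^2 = m^2 + 6*m + 9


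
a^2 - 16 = (a - 4)*(a + 4)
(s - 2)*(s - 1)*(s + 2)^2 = s^4 + s^3 - 6*s^2 - 4*s + 8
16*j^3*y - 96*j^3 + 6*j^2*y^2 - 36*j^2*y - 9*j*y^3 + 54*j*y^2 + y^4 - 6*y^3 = (-8*j + y)*(-2*j + y)*(j + y)*(y - 6)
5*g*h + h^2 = h*(5*g + h)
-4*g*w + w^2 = w*(-4*g + w)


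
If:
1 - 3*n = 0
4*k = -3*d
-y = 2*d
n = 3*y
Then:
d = -1/18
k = 1/24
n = 1/3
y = 1/9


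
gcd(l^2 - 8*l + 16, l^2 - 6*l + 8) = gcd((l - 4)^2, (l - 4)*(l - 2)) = l - 4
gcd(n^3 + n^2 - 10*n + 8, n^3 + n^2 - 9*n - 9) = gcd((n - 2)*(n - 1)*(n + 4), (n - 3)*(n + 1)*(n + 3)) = 1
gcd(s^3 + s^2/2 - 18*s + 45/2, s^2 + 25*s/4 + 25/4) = s + 5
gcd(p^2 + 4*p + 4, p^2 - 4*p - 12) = p + 2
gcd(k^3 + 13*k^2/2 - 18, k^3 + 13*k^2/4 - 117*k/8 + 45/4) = k^2 + 9*k/2 - 9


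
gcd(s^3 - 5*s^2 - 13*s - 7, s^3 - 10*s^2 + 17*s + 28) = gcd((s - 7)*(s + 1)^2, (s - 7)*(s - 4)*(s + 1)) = s^2 - 6*s - 7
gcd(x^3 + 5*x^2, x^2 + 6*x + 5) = x + 5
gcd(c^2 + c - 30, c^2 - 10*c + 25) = c - 5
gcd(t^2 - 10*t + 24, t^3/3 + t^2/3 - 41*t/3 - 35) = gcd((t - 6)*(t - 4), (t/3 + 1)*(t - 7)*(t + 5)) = 1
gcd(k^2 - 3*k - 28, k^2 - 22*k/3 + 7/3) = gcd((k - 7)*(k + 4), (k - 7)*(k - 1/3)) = k - 7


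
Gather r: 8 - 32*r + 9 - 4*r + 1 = 18 - 36*r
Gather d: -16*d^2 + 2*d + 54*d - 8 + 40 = -16*d^2 + 56*d + 32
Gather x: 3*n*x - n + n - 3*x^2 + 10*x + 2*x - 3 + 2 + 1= -3*x^2 + x*(3*n + 12)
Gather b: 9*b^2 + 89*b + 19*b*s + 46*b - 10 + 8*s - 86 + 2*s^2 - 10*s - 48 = 9*b^2 + b*(19*s + 135) + 2*s^2 - 2*s - 144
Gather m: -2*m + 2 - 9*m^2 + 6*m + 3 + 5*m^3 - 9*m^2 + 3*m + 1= 5*m^3 - 18*m^2 + 7*m + 6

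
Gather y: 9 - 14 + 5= 0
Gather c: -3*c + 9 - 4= 5 - 3*c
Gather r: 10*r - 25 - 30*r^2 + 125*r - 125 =-30*r^2 + 135*r - 150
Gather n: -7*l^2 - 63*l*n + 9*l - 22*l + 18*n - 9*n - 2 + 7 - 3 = -7*l^2 - 13*l + n*(9 - 63*l) + 2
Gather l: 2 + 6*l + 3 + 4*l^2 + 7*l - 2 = 4*l^2 + 13*l + 3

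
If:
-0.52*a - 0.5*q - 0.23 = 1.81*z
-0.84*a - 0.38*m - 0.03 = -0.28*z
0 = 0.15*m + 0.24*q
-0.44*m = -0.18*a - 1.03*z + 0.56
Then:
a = 1.04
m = -3.10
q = 1.94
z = -0.96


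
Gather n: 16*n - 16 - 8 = 16*n - 24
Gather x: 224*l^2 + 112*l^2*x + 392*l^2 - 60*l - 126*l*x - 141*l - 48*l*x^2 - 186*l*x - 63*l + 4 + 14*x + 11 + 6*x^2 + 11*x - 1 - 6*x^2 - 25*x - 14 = 616*l^2 - 48*l*x^2 - 264*l + x*(112*l^2 - 312*l)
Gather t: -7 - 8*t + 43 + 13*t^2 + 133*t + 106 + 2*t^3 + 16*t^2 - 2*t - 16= 2*t^3 + 29*t^2 + 123*t + 126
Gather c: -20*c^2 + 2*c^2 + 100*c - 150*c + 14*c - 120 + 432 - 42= -18*c^2 - 36*c + 270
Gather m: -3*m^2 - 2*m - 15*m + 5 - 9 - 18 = -3*m^2 - 17*m - 22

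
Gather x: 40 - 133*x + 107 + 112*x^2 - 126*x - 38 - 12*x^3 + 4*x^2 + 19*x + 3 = -12*x^3 + 116*x^2 - 240*x + 112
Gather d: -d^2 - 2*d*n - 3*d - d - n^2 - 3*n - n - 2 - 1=-d^2 + d*(-2*n - 4) - n^2 - 4*n - 3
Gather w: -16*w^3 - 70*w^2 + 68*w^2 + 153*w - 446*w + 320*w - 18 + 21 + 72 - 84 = -16*w^3 - 2*w^2 + 27*w - 9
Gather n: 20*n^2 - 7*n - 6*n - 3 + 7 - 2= 20*n^2 - 13*n + 2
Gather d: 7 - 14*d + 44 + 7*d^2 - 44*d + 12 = 7*d^2 - 58*d + 63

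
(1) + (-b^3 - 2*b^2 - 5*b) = -b^3 - 2*b^2 - 5*b + 1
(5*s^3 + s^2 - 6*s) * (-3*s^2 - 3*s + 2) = -15*s^5 - 18*s^4 + 25*s^3 + 20*s^2 - 12*s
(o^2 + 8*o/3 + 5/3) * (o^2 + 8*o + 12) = o^4 + 32*o^3/3 + 35*o^2 + 136*o/3 + 20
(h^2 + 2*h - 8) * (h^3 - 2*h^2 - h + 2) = h^5 - 13*h^3 + 16*h^2 + 12*h - 16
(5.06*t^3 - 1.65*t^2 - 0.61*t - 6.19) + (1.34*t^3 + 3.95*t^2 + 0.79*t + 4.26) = 6.4*t^3 + 2.3*t^2 + 0.18*t - 1.93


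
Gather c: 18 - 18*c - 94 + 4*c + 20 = -14*c - 56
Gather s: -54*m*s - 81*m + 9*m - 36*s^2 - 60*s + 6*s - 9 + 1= -72*m - 36*s^2 + s*(-54*m - 54) - 8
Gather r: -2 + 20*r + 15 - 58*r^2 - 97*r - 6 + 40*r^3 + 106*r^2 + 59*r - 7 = 40*r^3 + 48*r^2 - 18*r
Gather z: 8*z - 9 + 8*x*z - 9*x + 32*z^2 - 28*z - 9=-9*x + 32*z^2 + z*(8*x - 20) - 18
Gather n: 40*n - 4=40*n - 4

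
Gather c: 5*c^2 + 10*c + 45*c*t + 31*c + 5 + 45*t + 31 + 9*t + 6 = 5*c^2 + c*(45*t + 41) + 54*t + 42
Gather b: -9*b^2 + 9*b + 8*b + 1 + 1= -9*b^2 + 17*b + 2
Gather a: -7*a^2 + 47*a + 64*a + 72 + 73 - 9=-7*a^2 + 111*a + 136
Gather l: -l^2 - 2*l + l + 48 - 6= -l^2 - l + 42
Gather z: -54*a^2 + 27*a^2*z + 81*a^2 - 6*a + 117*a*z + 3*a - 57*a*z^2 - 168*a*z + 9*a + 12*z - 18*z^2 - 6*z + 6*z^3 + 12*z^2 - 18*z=27*a^2 + 6*a + 6*z^3 + z^2*(-57*a - 6) + z*(27*a^2 - 51*a - 12)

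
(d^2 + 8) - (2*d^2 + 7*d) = -d^2 - 7*d + 8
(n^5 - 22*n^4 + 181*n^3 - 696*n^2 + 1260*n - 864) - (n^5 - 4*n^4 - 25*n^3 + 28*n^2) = -18*n^4 + 206*n^3 - 724*n^2 + 1260*n - 864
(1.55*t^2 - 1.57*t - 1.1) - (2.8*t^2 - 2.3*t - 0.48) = -1.25*t^2 + 0.73*t - 0.62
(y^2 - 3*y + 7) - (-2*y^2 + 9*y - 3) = 3*y^2 - 12*y + 10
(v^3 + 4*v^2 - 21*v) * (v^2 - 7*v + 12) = v^5 - 3*v^4 - 37*v^3 + 195*v^2 - 252*v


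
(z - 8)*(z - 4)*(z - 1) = z^3 - 13*z^2 + 44*z - 32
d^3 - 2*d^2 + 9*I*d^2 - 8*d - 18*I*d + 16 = (d - 2)*(d + I)*(d + 8*I)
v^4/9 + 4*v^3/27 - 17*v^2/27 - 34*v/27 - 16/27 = (v/3 + 1/3)^2*(v - 8/3)*(v + 2)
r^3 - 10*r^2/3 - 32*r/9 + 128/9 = (r - 8/3)^2*(r + 2)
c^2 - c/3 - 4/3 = (c - 4/3)*(c + 1)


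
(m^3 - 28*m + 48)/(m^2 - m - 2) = (m^2 + 2*m - 24)/(m + 1)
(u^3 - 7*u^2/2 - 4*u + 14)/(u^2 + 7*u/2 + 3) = (2*u^2 - 11*u + 14)/(2*u + 3)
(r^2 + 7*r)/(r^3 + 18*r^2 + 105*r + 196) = r/(r^2 + 11*r + 28)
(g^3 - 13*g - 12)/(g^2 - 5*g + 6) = (g^3 - 13*g - 12)/(g^2 - 5*g + 6)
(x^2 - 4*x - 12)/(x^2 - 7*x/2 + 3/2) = 2*(x^2 - 4*x - 12)/(2*x^2 - 7*x + 3)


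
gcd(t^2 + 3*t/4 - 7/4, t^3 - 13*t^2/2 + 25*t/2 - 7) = t - 1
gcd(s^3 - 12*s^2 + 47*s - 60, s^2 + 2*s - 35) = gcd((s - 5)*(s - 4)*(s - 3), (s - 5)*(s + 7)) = s - 5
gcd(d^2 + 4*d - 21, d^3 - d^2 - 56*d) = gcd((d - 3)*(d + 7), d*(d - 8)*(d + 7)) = d + 7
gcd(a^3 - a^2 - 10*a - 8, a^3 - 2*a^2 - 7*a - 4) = a^2 - 3*a - 4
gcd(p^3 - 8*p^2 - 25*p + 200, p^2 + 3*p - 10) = p + 5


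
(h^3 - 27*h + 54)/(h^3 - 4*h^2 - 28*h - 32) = (-h^3 + 27*h - 54)/(-h^3 + 4*h^2 + 28*h + 32)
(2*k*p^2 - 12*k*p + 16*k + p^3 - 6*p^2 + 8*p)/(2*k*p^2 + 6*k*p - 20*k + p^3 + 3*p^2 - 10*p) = (p - 4)/(p + 5)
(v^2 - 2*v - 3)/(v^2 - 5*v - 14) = (-v^2 + 2*v + 3)/(-v^2 + 5*v + 14)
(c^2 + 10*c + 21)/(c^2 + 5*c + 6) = (c + 7)/(c + 2)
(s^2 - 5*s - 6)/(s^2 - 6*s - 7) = (s - 6)/(s - 7)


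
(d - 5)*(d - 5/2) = d^2 - 15*d/2 + 25/2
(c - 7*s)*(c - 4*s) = c^2 - 11*c*s + 28*s^2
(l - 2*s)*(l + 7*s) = l^2 + 5*l*s - 14*s^2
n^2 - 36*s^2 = (n - 6*s)*(n + 6*s)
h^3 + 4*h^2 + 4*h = h*(h + 2)^2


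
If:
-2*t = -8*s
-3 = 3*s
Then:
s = -1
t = -4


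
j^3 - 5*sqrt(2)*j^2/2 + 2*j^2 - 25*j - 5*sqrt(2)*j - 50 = (j + 2)*(j - 5*sqrt(2))*(j + 5*sqrt(2)/2)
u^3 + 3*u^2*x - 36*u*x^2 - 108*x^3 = (u - 6*x)*(u + 3*x)*(u + 6*x)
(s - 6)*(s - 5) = s^2 - 11*s + 30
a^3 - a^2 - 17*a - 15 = (a - 5)*(a + 1)*(a + 3)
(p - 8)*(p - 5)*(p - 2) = p^3 - 15*p^2 + 66*p - 80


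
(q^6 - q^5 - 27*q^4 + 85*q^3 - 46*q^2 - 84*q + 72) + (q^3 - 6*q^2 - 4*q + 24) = q^6 - q^5 - 27*q^4 + 86*q^3 - 52*q^2 - 88*q + 96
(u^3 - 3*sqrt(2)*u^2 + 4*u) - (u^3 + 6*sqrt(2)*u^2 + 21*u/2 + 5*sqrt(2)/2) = -9*sqrt(2)*u^2 - 13*u/2 - 5*sqrt(2)/2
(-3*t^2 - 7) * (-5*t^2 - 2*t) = 15*t^4 + 6*t^3 + 35*t^2 + 14*t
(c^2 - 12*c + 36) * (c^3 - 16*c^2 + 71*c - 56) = c^5 - 28*c^4 + 299*c^3 - 1484*c^2 + 3228*c - 2016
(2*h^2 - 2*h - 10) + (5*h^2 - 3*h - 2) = 7*h^2 - 5*h - 12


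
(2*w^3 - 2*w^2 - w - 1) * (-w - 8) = -2*w^4 - 14*w^3 + 17*w^2 + 9*w + 8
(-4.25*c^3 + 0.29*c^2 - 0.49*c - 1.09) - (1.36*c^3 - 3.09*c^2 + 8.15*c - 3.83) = -5.61*c^3 + 3.38*c^2 - 8.64*c + 2.74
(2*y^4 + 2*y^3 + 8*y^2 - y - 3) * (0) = 0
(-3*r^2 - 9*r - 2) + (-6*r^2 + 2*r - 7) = -9*r^2 - 7*r - 9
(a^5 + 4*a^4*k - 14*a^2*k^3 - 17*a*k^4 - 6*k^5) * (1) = a^5 + 4*a^4*k - 14*a^2*k^3 - 17*a*k^4 - 6*k^5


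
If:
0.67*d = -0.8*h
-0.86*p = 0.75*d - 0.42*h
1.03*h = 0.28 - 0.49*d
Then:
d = -0.75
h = 0.63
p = 0.96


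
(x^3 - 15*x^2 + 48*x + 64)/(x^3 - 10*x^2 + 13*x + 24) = (x - 8)/(x - 3)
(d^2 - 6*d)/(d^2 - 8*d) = (d - 6)/(d - 8)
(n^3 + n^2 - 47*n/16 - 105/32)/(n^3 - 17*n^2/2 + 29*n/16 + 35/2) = (n + 3/2)/(n - 8)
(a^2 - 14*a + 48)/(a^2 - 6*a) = (a - 8)/a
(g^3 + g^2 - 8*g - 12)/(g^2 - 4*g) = (g^3 + g^2 - 8*g - 12)/(g*(g - 4))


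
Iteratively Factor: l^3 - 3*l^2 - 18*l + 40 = (l - 5)*(l^2 + 2*l - 8) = (l - 5)*(l + 4)*(l - 2)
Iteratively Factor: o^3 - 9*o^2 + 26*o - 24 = (o - 4)*(o^2 - 5*o + 6) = (o - 4)*(o - 2)*(o - 3)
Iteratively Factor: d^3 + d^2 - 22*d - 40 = (d - 5)*(d^2 + 6*d + 8) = (d - 5)*(d + 2)*(d + 4)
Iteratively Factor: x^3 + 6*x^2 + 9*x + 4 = (x + 1)*(x^2 + 5*x + 4) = (x + 1)^2*(x + 4)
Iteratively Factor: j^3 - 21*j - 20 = (j + 1)*(j^2 - j - 20) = (j + 1)*(j + 4)*(j - 5)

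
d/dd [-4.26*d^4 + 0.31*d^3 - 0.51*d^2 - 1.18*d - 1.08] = -17.04*d^3 + 0.93*d^2 - 1.02*d - 1.18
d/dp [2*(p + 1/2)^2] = 4*p + 2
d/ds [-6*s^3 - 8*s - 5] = -18*s^2 - 8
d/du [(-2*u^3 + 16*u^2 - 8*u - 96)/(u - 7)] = 2*(-2*u^3 + 29*u^2 - 112*u + 76)/(u^2 - 14*u + 49)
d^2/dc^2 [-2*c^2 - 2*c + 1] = -4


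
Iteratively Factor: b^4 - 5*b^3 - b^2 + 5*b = (b + 1)*(b^3 - 6*b^2 + 5*b) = (b - 5)*(b + 1)*(b^2 - b) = (b - 5)*(b - 1)*(b + 1)*(b)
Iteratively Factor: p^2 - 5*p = (p)*(p - 5)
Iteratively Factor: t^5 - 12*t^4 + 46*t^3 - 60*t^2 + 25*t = (t - 1)*(t^4 - 11*t^3 + 35*t^2 - 25*t) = t*(t - 1)*(t^3 - 11*t^2 + 35*t - 25) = t*(t - 5)*(t - 1)*(t^2 - 6*t + 5) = t*(t - 5)*(t - 1)^2*(t - 5)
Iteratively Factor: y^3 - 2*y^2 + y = (y - 1)*(y^2 - y) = (y - 1)^2*(y)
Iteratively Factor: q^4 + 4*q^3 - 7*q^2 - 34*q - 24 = (q + 1)*(q^3 + 3*q^2 - 10*q - 24) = (q - 3)*(q + 1)*(q^2 + 6*q + 8) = (q - 3)*(q + 1)*(q + 4)*(q + 2)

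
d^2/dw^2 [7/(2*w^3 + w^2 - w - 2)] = 14*(-(6*w + 1)*(2*w^3 + w^2 - w - 2) + (6*w^2 + 2*w - 1)^2)/(2*w^3 + w^2 - w - 2)^3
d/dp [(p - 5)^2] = 2*p - 10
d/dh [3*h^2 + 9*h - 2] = 6*h + 9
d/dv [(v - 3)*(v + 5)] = 2*v + 2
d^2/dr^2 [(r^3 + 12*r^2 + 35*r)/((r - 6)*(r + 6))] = 2*(71*r^3 + 1296*r^2 + 7668*r + 15552)/(r^6 - 108*r^4 + 3888*r^2 - 46656)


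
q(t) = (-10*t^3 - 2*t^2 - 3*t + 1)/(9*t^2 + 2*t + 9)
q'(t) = (-18*t - 2)*(-10*t^3 - 2*t^2 - 3*t + 1)/(9*t^2 + 2*t + 9)^2 + (-30*t^2 - 4*t - 3)/(9*t^2 + 2*t + 9) = (-90*t^4 - 40*t^3 - 247*t^2 - 54*t - 29)/(81*t^4 + 36*t^3 + 166*t^2 + 36*t + 81)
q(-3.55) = 3.76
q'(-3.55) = -1.16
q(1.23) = -0.97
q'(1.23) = -1.19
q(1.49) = -1.28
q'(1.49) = -1.21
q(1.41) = -1.19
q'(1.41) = -1.21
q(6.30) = -6.86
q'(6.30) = -1.13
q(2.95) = -3.02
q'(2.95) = -1.17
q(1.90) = -1.78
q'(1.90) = -1.20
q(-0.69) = 0.45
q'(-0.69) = -0.82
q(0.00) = 0.11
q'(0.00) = -0.36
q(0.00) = 0.11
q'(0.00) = -0.36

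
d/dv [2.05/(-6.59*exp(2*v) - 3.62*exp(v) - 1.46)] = (27.019*exp(v) + 7.421)*exp(v)/(6.59*exp(2*v) + 3.62*exp(v) + 1.46)^2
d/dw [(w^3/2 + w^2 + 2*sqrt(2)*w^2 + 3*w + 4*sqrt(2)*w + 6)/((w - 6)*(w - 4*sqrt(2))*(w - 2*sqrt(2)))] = (-5*sqrt(2)*w^4 - 4*w^4 + 10*w^3 + 28*sqrt(2)*w^3 + 64*w^2 + 110*sqrt(2)*w^2 - 312*sqrt(2)*w - 120*w - 600*sqrt(2) - 384)/(w^6 - 12*sqrt(2)*w^5 - 12*w^5 + 140*w^4 + 144*sqrt(2)*w^4 - 1248*w^3 - 624*sqrt(2)*w^3 + 2304*sqrt(2)*w^2 + 4000*w^2 - 6912*sqrt(2)*w - 3072*w + 9216)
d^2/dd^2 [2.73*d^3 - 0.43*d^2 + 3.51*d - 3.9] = 16.38*d - 0.86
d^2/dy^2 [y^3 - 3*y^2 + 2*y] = 6*y - 6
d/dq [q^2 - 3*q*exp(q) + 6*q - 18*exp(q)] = -3*q*exp(q) + 2*q - 21*exp(q) + 6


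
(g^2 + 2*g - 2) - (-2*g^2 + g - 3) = 3*g^2 + g + 1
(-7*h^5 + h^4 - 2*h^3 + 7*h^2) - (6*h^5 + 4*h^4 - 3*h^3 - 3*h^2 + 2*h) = -13*h^5 - 3*h^4 + h^3 + 10*h^2 - 2*h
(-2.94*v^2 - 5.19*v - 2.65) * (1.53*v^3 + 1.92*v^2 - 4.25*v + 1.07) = -4.4982*v^5 - 13.5855*v^4 - 1.5243*v^3 + 13.8237*v^2 + 5.7092*v - 2.8355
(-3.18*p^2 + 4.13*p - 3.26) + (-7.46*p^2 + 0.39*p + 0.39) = -10.64*p^2 + 4.52*p - 2.87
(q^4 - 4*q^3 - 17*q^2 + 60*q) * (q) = q^5 - 4*q^4 - 17*q^3 + 60*q^2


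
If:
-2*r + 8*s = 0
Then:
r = 4*s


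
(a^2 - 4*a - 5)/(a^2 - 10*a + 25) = (a + 1)/(a - 5)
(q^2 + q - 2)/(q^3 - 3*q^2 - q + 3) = (q + 2)/(q^2 - 2*q - 3)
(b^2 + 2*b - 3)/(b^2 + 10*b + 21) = (b - 1)/(b + 7)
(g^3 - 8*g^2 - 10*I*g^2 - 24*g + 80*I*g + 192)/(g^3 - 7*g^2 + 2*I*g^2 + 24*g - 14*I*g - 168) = (g^2 + g*(-8 - 6*I) + 48*I)/(g^2 + g*(-7 + 6*I) - 42*I)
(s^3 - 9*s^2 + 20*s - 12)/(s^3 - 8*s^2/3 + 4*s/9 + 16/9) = 9*(s^2 - 7*s + 6)/(9*s^2 - 6*s - 8)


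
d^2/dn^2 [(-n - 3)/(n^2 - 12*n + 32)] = 2*(-4*(n - 6)^2*(n + 3) + 3*(n - 3)*(n^2 - 12*n + 32))/(n^2 - 12*n + 32)^3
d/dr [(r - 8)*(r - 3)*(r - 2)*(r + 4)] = 4*r^3 - 27*r^2 - 12*r + 136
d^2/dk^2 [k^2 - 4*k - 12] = 2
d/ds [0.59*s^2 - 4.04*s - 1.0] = 1.18*s - 4.04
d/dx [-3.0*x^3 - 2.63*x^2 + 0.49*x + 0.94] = -9.0*x^2 - 5.26*x + 0.49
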